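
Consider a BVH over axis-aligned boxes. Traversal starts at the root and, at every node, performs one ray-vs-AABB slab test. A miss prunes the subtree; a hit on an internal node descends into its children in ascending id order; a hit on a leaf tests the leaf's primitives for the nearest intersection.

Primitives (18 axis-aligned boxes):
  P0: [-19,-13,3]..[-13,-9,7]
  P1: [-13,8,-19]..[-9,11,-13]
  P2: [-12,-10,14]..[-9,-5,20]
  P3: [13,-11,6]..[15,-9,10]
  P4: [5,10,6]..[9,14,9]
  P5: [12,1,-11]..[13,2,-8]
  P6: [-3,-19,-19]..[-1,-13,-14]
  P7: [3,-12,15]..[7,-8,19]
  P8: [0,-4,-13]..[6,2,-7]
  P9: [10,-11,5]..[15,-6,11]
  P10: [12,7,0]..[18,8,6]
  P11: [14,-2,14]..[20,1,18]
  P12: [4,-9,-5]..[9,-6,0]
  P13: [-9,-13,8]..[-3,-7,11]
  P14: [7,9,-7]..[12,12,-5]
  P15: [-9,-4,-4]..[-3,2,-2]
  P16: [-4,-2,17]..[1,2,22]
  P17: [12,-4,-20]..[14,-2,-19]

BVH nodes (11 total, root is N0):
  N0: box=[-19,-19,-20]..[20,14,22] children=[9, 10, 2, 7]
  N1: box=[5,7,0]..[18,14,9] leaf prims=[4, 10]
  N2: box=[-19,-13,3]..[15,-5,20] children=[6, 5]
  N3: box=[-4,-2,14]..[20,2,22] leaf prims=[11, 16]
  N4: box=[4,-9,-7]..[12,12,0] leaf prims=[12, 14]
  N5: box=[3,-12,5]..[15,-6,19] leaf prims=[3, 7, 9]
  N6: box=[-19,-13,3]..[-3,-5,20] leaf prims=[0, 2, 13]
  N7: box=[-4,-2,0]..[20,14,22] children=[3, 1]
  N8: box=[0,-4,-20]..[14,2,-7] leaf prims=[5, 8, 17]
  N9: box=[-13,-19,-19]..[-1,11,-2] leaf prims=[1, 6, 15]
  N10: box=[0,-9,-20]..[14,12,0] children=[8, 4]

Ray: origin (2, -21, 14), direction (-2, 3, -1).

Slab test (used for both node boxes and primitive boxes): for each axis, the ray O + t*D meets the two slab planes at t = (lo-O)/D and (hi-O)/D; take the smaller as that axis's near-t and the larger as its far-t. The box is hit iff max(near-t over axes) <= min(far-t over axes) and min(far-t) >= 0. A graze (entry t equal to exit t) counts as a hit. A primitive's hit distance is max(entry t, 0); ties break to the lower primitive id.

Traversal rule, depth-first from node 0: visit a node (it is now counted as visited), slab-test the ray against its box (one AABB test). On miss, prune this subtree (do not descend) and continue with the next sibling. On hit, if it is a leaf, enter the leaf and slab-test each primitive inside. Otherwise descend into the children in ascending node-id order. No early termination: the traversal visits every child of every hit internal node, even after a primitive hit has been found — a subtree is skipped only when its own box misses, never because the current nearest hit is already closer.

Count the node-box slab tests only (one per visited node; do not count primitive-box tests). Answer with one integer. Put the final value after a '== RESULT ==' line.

Trace the traversal:
N0 x:[-9,21/2] y:[2/3,35/3] z:[-8,34] -> hit [2/3,21/2], descend [2, 7, 9, 10]
  N2 x:[-13/2,21/2] y:[8/3,16/3] z:[-6,11] -> hit [8/3,16/3], descend [5, 6]
    N5 x:[-13/2,-1/2] y:[3,5] z:[-5,9] -> miss, prune
    N6 x:[5/2,21/2] y:[8/3,16/3] z:[-6,11] -> hit [8/3,16/3] leaf, test {P0(miss), P2(miss), P13@t=3}
  N7 x:[-9,3] y:[19/3,35/3] z:[-8,14] -> miss, prune
  N9 x:[3/2,15/2] y:[2/3,32/3] z:[16,33] -> miss, prune
  N10 x:[-6,1] y:[4,11] z:[14,34] -> miss, prune

Summary -> nodes [0, 2, 5, 6, 7, 9, 10]; box-tests=7; leaf-entries=1; first=P13

== RESULT ==
7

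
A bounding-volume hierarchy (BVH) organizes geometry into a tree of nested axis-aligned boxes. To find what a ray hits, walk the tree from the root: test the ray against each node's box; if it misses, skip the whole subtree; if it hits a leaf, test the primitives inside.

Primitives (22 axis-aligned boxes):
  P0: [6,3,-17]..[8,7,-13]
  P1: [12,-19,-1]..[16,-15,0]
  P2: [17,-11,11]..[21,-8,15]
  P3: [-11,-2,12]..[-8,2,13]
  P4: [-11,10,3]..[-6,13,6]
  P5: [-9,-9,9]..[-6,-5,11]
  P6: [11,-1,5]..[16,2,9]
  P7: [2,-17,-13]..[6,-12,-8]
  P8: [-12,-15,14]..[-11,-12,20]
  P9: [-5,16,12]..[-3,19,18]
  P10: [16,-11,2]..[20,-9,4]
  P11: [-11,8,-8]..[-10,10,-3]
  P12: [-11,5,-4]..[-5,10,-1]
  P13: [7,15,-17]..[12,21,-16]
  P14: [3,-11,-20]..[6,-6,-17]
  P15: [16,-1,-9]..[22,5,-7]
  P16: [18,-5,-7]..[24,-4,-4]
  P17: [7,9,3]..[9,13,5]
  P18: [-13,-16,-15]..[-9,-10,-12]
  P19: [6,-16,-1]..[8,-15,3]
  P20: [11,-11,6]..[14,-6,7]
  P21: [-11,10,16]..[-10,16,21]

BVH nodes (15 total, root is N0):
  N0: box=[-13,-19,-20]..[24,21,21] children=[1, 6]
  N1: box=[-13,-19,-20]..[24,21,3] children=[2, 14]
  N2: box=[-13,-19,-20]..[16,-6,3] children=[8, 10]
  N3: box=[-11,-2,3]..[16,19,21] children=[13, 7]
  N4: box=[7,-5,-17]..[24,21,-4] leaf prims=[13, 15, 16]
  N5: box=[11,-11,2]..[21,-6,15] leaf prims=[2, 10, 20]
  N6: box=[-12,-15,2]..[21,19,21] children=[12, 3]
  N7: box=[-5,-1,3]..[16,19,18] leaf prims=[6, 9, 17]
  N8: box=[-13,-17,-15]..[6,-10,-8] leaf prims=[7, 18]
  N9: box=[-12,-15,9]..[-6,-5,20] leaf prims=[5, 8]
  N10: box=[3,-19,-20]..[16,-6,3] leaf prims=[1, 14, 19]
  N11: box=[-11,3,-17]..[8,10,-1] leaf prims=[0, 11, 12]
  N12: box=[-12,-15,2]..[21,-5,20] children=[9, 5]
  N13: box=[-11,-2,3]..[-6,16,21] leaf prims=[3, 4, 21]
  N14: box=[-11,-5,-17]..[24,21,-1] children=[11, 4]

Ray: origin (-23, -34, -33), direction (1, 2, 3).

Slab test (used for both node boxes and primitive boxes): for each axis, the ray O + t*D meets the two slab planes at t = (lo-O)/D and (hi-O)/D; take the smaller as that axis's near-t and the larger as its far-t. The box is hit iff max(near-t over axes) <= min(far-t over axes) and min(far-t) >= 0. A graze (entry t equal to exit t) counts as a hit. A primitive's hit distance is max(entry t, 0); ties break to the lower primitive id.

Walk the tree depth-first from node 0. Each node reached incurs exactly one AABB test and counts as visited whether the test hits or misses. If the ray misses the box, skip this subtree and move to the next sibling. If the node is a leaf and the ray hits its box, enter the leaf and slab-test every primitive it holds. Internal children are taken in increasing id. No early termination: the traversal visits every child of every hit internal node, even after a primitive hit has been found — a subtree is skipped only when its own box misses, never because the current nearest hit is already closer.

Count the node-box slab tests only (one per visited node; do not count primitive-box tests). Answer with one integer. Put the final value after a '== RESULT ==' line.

Walk:
N0 x:[10,47] y:[15/2,55/2] z:[13/3,18] -> hit [10,18], descend [1, 6]
  N1 x:[10,47] y:[15/2,55/2] z:[13/3,12] -> hit [10,12], descend [2, 14]
    N2 x:[10,39] y:[15/2,14] z:[13/3,12] -> hit [10,12], descend [8, 10]
      N8 x:[10,29] y:[17/2,12] z:[6,25/3] -> miss, prune
      N10 x:[26,39] y:[15/2,14] z:[13/3,12] -> miss, prune
    N14 x:[12,47] y:[29/2,55/2] z:[16/3,32/3] -> miss, prune
  N6 x:[11,44] y:[19/2,53/2] z:[35/3,18] -> hit [35/3,18], descend [3, 12]
    N3 x:[12,39] y:[16,53/2] z:[12,18] -> hit [16,18], descend [7, 13]
      N7 x:[18,39] y:[33/2,53/2] z:[12,17] -> miss, prune
      N13 x:[12,17] y:[16,25] z:[12,18] -> hit [16,17] leaf, test {P3(miss), P4(miss), P21(miss)}
    N12 x:[11,44] y:[19/2,29/2] z:[35/3,53/3] -> hit [35/3,29/2], descend [5, 9]
      N5 x:[34,44] y:[23/2,14] z:[35/3,16] -> miss, prune
      N9 x:[11,17] y:[19/2,29/2] z:[14,53/3] -> hit [14,29/2] leaf, test {P5@t=14, P8(miss)}

Visited [0, 1, 2, 8, 10, 14, 6, 3, 7, 13, 12, 5, 9]. Tests: 13 box, 2 leaf. Nearest: P5.

== RESULT ==
13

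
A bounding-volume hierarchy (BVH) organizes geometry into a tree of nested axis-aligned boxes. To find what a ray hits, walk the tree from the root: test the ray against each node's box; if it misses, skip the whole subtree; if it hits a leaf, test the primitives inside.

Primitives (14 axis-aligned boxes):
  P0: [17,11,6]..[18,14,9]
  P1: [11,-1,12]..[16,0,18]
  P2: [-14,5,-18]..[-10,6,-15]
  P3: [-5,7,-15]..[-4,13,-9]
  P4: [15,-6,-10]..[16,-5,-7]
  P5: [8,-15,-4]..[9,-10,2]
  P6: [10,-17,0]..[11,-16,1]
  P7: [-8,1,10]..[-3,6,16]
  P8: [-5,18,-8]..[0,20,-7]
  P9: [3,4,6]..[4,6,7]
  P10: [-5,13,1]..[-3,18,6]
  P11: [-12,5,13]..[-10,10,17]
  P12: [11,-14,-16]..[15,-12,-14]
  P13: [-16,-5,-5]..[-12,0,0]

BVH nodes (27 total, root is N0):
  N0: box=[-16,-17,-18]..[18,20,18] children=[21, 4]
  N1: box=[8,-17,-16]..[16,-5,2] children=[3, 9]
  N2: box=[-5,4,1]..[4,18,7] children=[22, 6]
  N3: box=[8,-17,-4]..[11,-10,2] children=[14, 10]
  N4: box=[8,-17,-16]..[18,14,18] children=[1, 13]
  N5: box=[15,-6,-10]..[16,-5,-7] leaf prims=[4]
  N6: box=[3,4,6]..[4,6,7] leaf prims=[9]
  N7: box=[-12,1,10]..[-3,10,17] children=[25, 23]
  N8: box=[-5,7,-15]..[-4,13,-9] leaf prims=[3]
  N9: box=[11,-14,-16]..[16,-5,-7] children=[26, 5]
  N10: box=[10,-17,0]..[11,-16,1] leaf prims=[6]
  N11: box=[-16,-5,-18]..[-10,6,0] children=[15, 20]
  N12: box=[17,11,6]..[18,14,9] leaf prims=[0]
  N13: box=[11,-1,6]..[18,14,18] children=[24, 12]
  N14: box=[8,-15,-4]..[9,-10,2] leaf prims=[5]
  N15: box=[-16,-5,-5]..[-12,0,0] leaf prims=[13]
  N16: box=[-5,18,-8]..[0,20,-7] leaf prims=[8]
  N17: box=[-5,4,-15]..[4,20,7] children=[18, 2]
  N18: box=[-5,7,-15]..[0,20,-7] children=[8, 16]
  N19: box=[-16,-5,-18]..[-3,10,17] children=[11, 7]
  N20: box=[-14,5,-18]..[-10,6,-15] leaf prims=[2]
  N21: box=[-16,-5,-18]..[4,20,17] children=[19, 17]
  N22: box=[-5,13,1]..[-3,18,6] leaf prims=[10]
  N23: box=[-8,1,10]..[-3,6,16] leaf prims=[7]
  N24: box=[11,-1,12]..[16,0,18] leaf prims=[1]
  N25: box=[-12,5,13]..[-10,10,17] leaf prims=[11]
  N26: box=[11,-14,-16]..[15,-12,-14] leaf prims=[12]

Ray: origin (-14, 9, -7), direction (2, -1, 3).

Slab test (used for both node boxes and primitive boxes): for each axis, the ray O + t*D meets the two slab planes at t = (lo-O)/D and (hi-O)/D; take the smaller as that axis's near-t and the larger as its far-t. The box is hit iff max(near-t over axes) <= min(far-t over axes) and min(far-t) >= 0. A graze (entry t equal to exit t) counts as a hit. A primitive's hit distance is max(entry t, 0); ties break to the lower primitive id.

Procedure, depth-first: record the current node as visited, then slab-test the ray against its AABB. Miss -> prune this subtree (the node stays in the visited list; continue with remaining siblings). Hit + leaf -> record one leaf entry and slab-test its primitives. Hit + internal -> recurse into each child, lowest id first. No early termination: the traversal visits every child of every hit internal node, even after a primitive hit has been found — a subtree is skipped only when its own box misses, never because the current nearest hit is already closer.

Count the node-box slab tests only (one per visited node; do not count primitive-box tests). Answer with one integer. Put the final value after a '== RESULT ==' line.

Traverse from the root:
N0 x:[-1,16] y:[-11,26] z:[-11/3,25/3] -> hit [-1,25/3], descend [4, 21]
  N4 x:[11,16] y:[-5,26] z:[-3,25/3] -> miss, prune
  N21 x:[-1,9] y:[-11,14] z:[-11/3,8] -> hit [-1,8], descend [17, 19]
    N17 x:[9/2,9] y:[-11,5] z:[-8/3,14/3] -> hit [9/2,14/3], descend [2, 18]
      N2 x:[9/2,9] y:[-9,5] z:[8/3,14/3] -> hit [9/2,14/3], descend [6, 22]
        N6 x:[17/2,9] y:[3,5] z:[13/3,14/3] -> miss, prune
        N22 x:[9/2,11/2] y:[-9,-4] z:[8/3,13/3] -> miss, prune
      N18 x:[9/2,7] y:[-11,2] z:[-8/3,0] -> miss, prune
    N19 x:[-1,11/2] y:[-1,14] z:[-11/3,8] -> hit [-1,11/2], descend [7, 11]
      N7 x:[1,11/2] y:[-1,8] z:[17/3,8] -> miss, prune
      N11 x:[-1,2] y:[3,14] z:[-11/3,7/3] -> miss, prune

Visited [0, 4, 21, 17, 2, 6, 22, 18, 19, 7, 11]. Tests: 11 box, 0 leaf. Nearest: miss.

== RESULT ==
11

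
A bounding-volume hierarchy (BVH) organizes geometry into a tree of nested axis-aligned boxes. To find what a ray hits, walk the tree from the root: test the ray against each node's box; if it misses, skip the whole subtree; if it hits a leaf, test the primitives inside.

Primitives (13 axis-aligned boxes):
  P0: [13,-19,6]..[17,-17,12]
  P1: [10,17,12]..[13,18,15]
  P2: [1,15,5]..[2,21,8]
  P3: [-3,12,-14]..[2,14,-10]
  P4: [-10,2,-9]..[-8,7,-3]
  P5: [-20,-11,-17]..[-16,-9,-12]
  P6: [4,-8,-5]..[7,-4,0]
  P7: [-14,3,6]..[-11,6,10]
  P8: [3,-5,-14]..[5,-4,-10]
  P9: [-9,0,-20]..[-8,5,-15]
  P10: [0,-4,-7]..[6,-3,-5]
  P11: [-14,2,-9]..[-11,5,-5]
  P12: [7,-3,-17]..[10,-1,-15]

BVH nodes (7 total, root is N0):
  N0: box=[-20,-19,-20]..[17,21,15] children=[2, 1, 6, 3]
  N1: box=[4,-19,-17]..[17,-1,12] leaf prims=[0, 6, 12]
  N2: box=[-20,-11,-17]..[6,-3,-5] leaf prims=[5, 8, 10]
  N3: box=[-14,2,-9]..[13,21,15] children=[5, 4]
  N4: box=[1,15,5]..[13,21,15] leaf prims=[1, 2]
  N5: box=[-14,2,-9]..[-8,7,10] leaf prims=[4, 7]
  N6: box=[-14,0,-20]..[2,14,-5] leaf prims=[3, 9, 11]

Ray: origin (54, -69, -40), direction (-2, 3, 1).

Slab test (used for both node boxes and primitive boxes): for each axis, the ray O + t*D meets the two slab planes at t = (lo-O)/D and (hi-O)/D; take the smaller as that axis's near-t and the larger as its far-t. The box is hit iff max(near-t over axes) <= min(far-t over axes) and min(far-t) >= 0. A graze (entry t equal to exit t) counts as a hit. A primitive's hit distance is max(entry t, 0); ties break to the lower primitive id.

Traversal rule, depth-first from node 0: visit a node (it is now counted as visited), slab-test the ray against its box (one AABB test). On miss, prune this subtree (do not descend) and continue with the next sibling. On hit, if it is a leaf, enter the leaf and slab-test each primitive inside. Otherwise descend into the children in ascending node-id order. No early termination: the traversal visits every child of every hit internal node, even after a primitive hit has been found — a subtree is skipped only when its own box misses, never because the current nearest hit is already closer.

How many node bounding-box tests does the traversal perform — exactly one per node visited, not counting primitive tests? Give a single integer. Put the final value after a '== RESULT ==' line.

Traverse from the root:
N0 x:[37/2,37] y:[50/3,30] z:[20,55] -> hit [20,30], descend [1, 2, 3, 6]
  N1 x:[37/2,25] y:[50/3,68/3] z:[23,52] -> miss, prune
  N2 x:[24,37] y:[58/3,22] z:[23,35] -> miss, prune
  N3 x:[41/2,34] y:[71/3,30] z:[31,55] -> miss, prune
  N6 x:[26,34] y:[23,83/3] z:[20,35] -> hit [26,83/3] leaf, test {P3@t=27, P9(miss), P11(miss)}

order=[0, 1, 2, 3, 6]  |boxes|=5  |leaves|=1  hit=P3

== RESULT ==
5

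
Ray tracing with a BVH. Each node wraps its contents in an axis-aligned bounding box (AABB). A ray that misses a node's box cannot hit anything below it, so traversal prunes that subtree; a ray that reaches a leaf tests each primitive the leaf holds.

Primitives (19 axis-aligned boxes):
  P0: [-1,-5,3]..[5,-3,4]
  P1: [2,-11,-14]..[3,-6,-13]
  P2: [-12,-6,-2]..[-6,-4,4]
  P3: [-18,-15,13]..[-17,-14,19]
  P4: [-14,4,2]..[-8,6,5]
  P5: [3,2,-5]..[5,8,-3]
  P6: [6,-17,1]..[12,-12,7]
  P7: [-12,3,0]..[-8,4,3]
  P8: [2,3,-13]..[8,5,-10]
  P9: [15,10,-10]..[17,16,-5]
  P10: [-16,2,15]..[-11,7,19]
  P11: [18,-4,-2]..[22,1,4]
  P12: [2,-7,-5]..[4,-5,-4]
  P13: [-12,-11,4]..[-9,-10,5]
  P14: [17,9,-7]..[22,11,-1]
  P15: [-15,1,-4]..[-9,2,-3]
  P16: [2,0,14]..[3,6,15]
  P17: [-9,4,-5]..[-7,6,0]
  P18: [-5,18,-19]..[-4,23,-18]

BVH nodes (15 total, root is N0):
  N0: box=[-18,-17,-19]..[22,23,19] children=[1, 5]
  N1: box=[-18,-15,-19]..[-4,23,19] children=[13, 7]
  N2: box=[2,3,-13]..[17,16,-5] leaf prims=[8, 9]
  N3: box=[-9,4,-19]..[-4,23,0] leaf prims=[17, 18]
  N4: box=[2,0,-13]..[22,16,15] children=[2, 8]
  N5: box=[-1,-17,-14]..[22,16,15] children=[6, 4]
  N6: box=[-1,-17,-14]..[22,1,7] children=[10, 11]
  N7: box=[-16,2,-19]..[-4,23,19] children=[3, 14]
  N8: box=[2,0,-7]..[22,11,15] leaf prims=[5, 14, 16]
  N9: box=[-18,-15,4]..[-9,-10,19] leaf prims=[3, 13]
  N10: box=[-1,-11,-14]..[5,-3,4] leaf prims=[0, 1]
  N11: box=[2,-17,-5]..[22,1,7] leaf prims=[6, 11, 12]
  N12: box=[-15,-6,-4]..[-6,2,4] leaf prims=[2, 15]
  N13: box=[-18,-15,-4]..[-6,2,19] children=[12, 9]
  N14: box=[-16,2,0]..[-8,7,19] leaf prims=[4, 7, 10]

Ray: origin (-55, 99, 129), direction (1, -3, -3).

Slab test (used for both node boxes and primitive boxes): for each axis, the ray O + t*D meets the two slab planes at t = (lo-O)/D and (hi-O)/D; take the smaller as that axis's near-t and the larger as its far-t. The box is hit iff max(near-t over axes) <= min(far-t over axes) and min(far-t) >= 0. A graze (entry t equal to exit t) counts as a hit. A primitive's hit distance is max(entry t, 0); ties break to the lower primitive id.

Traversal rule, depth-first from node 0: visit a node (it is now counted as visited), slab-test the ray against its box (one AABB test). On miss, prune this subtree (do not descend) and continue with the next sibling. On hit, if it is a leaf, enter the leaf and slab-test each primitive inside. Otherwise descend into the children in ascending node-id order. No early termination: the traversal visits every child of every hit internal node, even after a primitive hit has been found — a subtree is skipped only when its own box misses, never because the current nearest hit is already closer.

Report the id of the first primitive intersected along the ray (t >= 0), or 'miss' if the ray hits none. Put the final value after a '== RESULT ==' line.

Trace the traversal:
N0 x:[37,77] y:[76/3,116/3] z:[110/3,148/3] -> hit [37,116/3], descend [1, 5]
  N1 x:[37,51] y:[76/3,38] z:[110/3,148/3] -> hit [37,38], descend [7, 13]
    N7 x:[39,51] y:[76/3,97/3] z:[110/3,148/3] -> miss, prune
    N13 x:[37,49] y:[97/3,38] z:[110/3,133/3] -> hit [37,38], descend [9, 12]
      N9 x:[37,46] y:[109/3,38] z:[110/3,125/3] -> hit [37,38] leaf, test {P3@t=113/3, P13(miss)}
      N12 x:[40,49] y:[97/3,35] z:[125/3,133/3] -> miss, prune
  N5 x:[54,77] y:[83/3,116/3] z:[38,143/3] -> miss, prune

Summary -> nodes [0, 1, 7, 13, 9, 12, 5]; box-tests=7; leaf-entries=1; first=P3

== RESULT ==
3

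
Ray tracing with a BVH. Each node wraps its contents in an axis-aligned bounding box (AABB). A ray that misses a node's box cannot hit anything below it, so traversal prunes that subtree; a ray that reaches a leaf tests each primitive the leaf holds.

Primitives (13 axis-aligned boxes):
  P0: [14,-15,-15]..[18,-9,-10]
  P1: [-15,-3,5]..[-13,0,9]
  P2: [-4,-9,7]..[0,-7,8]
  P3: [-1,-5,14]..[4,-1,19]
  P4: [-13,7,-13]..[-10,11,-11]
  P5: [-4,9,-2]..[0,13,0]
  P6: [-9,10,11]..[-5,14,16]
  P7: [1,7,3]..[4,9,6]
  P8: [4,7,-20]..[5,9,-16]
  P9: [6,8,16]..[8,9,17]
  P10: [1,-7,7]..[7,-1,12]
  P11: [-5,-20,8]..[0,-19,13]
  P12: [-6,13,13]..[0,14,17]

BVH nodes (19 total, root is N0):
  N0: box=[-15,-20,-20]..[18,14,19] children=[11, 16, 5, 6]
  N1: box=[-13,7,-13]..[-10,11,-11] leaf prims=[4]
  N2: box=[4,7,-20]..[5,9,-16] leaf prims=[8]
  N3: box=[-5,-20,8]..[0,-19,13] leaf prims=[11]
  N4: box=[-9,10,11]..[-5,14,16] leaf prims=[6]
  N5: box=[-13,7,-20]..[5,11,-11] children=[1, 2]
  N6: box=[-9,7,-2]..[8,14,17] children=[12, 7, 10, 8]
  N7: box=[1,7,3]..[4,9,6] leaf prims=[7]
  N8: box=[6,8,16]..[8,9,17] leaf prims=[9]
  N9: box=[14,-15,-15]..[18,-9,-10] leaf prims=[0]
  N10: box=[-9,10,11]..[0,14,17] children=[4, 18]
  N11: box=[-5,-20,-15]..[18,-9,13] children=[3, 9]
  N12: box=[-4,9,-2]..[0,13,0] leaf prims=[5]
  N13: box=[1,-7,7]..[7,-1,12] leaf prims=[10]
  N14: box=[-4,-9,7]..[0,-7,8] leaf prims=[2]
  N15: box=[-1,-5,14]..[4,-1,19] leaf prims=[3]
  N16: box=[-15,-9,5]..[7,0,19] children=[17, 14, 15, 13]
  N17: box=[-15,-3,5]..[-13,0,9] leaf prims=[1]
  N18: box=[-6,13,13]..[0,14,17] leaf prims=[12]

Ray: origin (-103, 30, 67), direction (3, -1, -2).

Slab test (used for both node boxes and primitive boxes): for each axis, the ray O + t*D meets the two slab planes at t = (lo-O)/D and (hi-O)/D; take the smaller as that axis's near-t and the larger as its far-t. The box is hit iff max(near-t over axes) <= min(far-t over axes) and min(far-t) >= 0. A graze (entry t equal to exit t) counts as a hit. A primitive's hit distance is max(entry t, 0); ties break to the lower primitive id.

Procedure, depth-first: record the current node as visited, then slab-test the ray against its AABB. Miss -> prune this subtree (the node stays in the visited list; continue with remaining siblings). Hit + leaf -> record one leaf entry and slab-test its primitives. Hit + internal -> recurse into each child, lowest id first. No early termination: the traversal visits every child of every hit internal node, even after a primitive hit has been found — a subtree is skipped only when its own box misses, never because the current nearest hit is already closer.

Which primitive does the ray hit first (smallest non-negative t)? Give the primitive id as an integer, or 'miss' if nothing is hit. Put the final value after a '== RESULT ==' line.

Walk:
N0 x:[88/3,121/3] y:[16,50] z:[24,87/2] -> hit [88/3,121/3], descend [5, 6, 11, 16]
  N5 x:[30,36] y:[19,23] z:[39,87/2] -> miss, prune
  N6 x:[94/3,37] y:[16,23] z:[25,69/2] -> miss, prune
  N11 x:[98/3,121/3] y:[39,50] z:[27,41] -> hit [39,121/3], descend [3, 9]
    N3 x:[98/3,103/3] y:[49,50] z:[27,59/2] -> miss, prune
    N9 x:[39,121/3] y:[39,45] z:[77/2,41] -> hit [39,121/3] leaf, test {P0@t=39}
  N16 x:[88/3,110/3] y:[30,39] z:[24,31] -> hit [30,31], descend [13, 14, 15, 17]
    N13 x:[104/3,110/3] y:[31,37] z:[55/2,30] -> miss, prune
    N14 x:[33,103/3] y:[37,39] z:[59/2,30] -> miss, prune
    N15 x:[34,107/3] y:[31,35] z:[24,53/2] -> miss, prune
    N17 x:[88/3,30] y:[30,33] z:[29,31] -> hit [30,30] leaf, test {P1@t=30}

order=[0, 5, 6, 11, 3, 9, 16, 13, 14, 15, 17]  |boxes|=11  |leaves|=2  hit=P1

== RESULT ==
1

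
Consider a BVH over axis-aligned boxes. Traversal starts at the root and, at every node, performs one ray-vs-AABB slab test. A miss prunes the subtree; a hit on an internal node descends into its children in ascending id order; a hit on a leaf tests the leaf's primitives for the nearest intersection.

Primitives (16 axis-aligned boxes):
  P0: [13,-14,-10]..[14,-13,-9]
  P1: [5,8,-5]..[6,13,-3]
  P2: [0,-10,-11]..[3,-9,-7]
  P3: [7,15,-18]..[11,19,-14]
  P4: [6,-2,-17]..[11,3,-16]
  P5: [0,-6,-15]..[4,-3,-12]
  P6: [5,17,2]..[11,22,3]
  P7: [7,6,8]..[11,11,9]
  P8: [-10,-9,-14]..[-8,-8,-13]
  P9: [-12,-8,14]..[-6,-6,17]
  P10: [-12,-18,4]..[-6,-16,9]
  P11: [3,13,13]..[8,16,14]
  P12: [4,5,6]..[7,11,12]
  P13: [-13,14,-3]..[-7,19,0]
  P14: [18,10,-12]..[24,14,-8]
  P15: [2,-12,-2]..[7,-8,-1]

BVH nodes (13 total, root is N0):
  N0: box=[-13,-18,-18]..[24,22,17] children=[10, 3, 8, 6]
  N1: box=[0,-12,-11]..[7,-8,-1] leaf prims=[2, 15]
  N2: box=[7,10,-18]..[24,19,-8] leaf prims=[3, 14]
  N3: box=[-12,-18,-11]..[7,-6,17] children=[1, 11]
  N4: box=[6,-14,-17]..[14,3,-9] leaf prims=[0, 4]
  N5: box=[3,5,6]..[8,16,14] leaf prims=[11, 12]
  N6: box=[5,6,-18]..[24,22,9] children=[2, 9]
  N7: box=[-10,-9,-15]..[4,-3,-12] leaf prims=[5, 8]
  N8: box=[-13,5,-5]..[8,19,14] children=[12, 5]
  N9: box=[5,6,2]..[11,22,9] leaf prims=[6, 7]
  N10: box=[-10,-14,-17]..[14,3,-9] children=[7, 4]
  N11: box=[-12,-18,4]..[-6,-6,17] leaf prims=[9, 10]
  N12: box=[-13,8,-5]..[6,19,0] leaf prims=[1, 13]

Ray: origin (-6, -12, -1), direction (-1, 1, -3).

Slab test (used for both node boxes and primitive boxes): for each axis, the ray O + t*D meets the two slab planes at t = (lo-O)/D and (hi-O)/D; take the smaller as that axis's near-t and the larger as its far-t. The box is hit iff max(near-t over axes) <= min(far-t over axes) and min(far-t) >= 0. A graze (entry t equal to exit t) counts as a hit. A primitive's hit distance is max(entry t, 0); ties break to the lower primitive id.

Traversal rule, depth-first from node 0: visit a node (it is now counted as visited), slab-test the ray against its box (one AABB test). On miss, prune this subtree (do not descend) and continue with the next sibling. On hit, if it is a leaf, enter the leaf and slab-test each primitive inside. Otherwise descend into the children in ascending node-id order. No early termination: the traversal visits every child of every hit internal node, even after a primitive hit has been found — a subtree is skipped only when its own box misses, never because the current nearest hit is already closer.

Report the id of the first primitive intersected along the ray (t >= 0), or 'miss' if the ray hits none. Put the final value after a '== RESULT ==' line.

Walk:
N0 x:[-30,7] y:[-6,34] z:[-6,17/3] -> hit [-6,17/3], descend [3, 6, 8, 10]
  N3 x:[-13,6] y:[-6,6] z:[-6,10/3] -> hit [-6,10/3], descend [1, 11]
    N1 x:[-13,-6] y:[0,4] z:[0,10/3] -> miss, prune
    N11 x:[0,6] y:[-6,6] z:[-6,-5/3] -> miss, prune
  N6 x:[-30,-11] y:[18,34] z:[-10/3,17/3] -> miss, prune
  N8 x:[-14,7] y:[17,31] z:[-5,4/3] -> miss, prune
  N10 x:[-20,4] y:[-2,15] z:[8/3,16/3] -> hit [8/3,4], descend [4, 7]
    N4 x:[-20,-12] y:[-2,15] z:[8/3,16/3] -> miss, prune
    N7 x:[-10,4] y:[3,9] z:[11/3,14/3] -> hit [11/3,4] leaf, test {P5(miss), P8@t=4}

order=[0, 3, 1, 11, 6, 8, 10, 4, 7]  |boxes|=9  |leaves|=1  hit=P8

== RESULT ==
8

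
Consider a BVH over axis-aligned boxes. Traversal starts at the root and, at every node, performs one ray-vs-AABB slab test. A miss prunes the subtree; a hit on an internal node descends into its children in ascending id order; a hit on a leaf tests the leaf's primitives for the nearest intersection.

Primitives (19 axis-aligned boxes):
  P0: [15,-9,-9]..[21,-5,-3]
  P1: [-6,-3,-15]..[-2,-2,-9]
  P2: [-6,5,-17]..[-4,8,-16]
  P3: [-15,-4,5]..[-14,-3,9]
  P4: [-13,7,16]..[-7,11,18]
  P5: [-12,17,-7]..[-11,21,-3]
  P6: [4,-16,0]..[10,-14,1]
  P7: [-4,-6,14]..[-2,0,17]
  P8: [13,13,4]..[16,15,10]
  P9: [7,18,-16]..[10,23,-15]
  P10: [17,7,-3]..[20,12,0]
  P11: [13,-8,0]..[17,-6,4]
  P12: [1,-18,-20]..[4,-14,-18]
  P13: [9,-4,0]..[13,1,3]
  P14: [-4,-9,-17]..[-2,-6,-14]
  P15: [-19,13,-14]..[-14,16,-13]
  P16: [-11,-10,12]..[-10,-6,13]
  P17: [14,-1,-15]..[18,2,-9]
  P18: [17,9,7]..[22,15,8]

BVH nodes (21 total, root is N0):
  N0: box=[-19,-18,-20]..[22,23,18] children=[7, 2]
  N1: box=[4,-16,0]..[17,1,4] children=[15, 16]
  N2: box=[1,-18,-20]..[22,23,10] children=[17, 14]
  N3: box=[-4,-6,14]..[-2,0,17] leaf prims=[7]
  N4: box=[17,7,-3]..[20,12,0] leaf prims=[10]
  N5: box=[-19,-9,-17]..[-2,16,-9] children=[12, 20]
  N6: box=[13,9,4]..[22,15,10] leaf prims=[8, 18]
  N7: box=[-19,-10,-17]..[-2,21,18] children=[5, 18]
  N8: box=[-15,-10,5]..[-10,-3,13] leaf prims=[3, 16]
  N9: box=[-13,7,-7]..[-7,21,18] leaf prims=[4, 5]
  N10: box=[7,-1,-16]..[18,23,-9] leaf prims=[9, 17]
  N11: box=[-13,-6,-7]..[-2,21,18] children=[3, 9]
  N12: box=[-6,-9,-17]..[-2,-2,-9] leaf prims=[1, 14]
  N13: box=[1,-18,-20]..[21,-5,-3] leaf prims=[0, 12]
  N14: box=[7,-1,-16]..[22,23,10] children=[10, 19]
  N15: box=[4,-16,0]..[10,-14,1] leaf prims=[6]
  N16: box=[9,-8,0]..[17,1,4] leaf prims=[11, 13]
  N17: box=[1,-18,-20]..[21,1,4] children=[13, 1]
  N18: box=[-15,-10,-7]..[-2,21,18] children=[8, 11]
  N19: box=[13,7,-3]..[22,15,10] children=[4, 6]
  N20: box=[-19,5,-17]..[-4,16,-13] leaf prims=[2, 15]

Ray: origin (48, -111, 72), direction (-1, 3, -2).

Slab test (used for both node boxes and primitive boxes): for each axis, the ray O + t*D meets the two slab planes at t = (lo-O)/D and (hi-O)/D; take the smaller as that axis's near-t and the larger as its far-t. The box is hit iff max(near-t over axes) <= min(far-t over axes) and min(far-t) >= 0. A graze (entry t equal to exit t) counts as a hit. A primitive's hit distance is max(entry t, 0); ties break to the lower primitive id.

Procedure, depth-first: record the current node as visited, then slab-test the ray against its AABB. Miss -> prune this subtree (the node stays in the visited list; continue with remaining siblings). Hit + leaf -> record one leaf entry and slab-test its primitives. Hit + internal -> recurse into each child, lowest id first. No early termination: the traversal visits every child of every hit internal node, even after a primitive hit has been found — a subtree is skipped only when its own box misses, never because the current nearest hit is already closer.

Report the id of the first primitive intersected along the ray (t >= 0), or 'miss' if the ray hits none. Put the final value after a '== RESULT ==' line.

Walk:
N0 x:[26,67] y:[31,134/3] z:[27,46] -> hit [31,134/3], descend [2, 7]
  N2 x:[26,47] y:[31,134/3] z:[31,46] -> hit [31,134/3], descend [14, 17]
    N14 x:[26,41] y:[110/3,134/3] z:[31,44] -> hit [110/3,41], descend [10, 19]
      N10 x:[30,41] y:[110/3,134/3] z:[81/2,44] -> hit [81/2,41] leaf, test {P9(miss), P17(miss)}
      N19 x:[26,35] y:[118/3,42] z:[31,75/2] -> miss, prune
    N17 x:[27,47] y:[31,112/3] z:[34,46] -> hit [34,112/3], descend [1, 13]
      N1 x:[31,44] y:[95/3,112/3] z:[34,36] -> hit [34,36], descend [15, 16]
        N15 x:[38,44] y:[95/3,97/3] z:[71/2,36] -> miss, prune
        N16 x:[31,39] y:[103/3,112/3] z:[34,36] -> hit [103/3,36] leaf, test {P11@t=103/3, P13@t=107/3}
      N13 x:[27,47] y:[31,106/3] z:[75/2,46] -> miss, prune
  N7 x:[50,67] y:[101/3,44] z:[27,89/2] -> miss, prune

order=[0, 2, 14, 10, 19, 17, 1, 15, 16, 13, 7]  |boxes|=11  |leaves|=2  hit=P11

== RESULT ==
11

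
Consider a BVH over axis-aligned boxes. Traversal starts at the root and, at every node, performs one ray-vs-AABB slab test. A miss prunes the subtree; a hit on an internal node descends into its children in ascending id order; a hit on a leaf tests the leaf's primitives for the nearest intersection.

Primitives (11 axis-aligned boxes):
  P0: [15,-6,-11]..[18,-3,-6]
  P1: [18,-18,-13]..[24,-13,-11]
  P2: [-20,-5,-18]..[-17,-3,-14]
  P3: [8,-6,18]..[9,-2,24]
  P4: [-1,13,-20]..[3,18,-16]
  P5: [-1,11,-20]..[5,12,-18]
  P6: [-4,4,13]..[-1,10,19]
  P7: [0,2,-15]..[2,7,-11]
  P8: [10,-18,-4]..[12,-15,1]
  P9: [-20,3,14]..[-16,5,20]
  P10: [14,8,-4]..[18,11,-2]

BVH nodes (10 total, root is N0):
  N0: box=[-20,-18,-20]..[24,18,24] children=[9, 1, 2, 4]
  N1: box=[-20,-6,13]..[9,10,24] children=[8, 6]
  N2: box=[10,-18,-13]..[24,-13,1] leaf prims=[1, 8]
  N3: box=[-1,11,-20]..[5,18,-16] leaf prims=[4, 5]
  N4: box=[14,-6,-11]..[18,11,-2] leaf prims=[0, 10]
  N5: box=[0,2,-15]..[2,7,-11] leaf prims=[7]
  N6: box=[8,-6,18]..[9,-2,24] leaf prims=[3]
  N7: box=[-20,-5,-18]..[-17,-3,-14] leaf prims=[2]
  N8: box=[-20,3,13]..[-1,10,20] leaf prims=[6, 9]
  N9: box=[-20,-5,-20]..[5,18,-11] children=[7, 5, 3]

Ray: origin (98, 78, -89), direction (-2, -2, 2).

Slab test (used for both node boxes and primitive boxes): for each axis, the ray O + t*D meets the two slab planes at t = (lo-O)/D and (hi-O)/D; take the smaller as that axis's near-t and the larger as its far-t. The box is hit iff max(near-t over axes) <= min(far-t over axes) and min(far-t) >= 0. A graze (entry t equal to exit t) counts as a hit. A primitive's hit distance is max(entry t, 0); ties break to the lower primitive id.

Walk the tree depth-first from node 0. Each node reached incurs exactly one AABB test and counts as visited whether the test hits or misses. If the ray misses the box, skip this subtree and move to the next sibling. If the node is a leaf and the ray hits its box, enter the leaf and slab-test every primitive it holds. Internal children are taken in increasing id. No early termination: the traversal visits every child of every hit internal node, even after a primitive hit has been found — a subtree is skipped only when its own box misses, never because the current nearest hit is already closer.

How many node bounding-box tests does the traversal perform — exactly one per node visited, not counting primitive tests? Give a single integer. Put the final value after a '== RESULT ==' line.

Traverse from the root:
N0 x:[37,59] y:[30,48] z:[69/2,113/2] -> hit [37,48], descend [1, 2, 4, 9]
  N1 x:[89/2,59] y:[34,42] z:[51,113/2] -> miss, prune
  N2 x:[37,44] y:[91/2,48] z:[38,45] -> miss, prune
  N4 x:[40,42] y:[67/2,42] z:[39,87/2] -> hit [40,42] leaf, test {P0@t=81/2, P10(miss)}
  N9 x:[93/2,59] y:[30,83/2] z:[69/2,39] -> miss, prune

Summary -> nodes [0, 1, 2, 4, 9]; box-tests=5; leaf-entries=1; first=P0

== RESULT ==
5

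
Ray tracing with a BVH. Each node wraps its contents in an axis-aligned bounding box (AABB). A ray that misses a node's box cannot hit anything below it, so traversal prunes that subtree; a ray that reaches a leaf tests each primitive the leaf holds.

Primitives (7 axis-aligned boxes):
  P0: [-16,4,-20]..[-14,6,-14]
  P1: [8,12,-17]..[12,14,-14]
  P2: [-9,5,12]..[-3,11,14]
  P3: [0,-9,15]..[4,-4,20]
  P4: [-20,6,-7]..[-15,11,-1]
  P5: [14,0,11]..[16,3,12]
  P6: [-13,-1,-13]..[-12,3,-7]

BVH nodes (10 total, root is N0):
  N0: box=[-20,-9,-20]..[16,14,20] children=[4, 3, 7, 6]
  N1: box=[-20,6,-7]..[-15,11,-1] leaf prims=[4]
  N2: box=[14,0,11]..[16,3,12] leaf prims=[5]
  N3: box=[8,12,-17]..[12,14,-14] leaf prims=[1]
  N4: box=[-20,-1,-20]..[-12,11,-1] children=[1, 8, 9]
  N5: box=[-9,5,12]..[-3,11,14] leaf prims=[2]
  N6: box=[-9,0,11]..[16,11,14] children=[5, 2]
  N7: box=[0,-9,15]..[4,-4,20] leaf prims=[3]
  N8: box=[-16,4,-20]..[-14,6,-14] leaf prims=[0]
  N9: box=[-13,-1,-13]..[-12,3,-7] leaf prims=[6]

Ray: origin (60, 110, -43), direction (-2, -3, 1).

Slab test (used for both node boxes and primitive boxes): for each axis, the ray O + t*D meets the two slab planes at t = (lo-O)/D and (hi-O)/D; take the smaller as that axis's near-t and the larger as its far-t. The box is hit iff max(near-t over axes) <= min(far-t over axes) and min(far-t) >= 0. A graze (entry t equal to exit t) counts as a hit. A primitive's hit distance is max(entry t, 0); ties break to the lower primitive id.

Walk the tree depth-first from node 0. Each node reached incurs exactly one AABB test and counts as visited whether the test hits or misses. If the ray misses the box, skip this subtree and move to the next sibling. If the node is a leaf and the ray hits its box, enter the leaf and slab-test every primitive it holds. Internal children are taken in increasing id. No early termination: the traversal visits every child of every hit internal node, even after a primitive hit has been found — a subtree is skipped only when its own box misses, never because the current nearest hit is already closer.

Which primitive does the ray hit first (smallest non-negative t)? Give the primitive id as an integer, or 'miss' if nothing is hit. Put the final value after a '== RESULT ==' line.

Walk:
N0 x:[22,40] y:[32,119/3] z:[23,63] -> hit [32,119/3], descend [3, 4, 6, 7]
  N3 x:[24,26] y:[32,98/3] z:[26,29] -> miss, prune
  N4 x:[36,40] y:[33,37] z:[23,42] -> hit [36,37], descend [1, 8, 9]
    N1 x:[75/2,40] y:[33,104/3] z:[36,42] -> miss, prune
    N8 x:[37,38] y:[104/3,106/3] z:[23,29] -> miss, prune
    N9 x:[36,73/2] y:[107/3,37] z:[30,36] -> hit [36,36] leaf, test {P6@t=36}
  N6 x:[22,69/2] y:[33,110/3] z:[54,57] -> miss, prune
  N7 x:[28,30] y:[38,119/3] z:[58,63] -> miss, prune

8 AABB tests over nodes [0, 3, 4, 1, 8, 9, 6, 7]; 1 leaf entered; closest P6.

== RESULT ==
6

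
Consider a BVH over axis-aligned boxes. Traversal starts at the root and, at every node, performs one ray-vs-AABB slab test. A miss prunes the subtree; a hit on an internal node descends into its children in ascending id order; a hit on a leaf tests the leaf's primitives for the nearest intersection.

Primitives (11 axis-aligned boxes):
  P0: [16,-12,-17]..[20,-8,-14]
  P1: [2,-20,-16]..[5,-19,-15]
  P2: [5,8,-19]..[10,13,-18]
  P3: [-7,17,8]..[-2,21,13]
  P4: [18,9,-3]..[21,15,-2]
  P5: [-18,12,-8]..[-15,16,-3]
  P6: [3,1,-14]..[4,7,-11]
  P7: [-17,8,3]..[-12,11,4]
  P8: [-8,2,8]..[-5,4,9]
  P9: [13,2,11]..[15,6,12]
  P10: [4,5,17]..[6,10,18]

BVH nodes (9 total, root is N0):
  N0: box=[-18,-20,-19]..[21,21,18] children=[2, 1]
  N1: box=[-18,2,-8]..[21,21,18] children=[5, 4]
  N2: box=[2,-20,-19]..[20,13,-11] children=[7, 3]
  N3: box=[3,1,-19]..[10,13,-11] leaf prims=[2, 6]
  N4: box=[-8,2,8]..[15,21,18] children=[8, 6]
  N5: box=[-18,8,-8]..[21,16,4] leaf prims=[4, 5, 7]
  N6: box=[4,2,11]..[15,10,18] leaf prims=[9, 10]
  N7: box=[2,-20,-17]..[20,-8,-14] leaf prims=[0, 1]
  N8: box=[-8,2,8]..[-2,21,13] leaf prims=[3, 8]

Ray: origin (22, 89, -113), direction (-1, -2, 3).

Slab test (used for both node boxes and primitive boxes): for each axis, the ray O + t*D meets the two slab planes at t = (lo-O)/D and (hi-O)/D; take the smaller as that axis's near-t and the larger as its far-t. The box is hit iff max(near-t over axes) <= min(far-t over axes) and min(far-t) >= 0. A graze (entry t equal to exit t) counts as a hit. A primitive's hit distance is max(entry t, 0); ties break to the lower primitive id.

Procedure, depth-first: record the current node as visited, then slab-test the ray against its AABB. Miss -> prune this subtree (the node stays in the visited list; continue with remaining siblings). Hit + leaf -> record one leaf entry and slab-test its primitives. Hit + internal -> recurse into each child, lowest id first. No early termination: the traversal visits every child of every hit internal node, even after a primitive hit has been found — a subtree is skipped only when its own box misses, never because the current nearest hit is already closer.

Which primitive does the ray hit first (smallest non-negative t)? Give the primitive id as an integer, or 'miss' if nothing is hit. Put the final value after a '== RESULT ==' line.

Traverse from the root:
N0 x:[1,40] y:[34,109/2] z:[94/3,131/3] -> hit [34,40], descend [1, 2]
  N1 x:[1,40] y:[34,87/2] z:[35,131/3] -> hit [35,40], descend [4, 5]
    N4 x:[7,30] y:[34,87/2] z:[121/3,131/3] -> miss, prune
    N5 x:[1,40] y:[73/2,81/2] z:[35,39] -> hit [73/2,39] leaf, test {P4(miss), P5(miss), P7@t=39}
  N2 x:[2,20] y:[38,109/2] z:[94/3,34] -> miss, prune

5 AABB tests over nodes [0, 1, 4, 5, 2]; 1 leaf entered; closest P7.

== RESULT ==
7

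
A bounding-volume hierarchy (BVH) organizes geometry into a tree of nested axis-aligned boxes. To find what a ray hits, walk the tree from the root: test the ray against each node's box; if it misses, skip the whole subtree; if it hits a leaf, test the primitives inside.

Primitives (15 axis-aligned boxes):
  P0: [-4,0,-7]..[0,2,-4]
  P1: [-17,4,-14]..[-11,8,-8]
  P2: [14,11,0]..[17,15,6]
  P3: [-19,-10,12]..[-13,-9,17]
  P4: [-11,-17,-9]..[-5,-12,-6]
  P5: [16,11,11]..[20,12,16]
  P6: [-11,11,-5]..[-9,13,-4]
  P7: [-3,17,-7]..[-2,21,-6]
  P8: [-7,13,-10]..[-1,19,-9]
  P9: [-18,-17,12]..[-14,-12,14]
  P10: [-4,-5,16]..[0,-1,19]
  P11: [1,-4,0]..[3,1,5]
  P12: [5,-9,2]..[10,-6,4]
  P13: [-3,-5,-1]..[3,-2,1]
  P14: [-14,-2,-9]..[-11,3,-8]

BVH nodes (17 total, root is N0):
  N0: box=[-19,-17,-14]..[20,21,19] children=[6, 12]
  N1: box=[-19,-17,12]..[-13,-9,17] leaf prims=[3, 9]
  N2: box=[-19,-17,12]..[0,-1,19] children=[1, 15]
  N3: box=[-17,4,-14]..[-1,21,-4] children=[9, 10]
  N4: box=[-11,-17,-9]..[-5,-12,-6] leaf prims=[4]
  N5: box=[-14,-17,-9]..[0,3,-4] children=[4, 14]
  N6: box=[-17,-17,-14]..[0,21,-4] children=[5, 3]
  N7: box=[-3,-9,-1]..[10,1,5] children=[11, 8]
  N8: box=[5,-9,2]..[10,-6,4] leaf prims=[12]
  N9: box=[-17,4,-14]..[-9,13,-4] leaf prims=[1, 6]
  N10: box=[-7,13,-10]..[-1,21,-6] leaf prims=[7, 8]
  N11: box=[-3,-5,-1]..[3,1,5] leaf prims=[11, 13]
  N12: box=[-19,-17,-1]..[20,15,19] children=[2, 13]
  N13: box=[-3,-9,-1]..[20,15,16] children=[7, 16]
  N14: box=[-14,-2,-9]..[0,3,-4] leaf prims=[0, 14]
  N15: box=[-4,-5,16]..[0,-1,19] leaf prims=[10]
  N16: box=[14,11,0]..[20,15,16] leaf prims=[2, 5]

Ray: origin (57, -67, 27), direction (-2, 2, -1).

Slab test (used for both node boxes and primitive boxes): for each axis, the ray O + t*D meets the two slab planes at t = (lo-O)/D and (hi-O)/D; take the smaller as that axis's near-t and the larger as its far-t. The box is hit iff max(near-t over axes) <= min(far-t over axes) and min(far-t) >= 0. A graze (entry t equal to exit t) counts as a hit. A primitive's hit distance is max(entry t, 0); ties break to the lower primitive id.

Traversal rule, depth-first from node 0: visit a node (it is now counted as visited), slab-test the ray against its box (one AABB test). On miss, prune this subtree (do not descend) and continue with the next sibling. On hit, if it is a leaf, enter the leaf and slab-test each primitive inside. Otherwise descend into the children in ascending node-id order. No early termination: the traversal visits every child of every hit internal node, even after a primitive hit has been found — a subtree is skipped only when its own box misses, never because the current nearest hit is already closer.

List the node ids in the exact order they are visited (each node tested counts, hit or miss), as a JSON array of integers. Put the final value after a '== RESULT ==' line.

Traverse from the root:
N0 x:[37/2,38] y:[25,44] z:[8,41] -> hit [25,38], descend [6, 12]
  N6 x:[57/2,37] y:[25,44] z:[31,41] -> hit [31,37], descend [3, 5]
    N3 x:[29,37] y:[71/2,44] z:[31,41] -> hit [71/2,37], descend [9, 10]
      N9 x:[33,37] y:[71/2,40] z:[31,41] -> hit [71/2,37] leaf, test {P1@t=71/2, P6(miss)}
      N10 x:[29,32] y:[40,44] z:[33,37] -> miss, prune
    N5 x:[57/2,71/2] y:[25,35] z:[31,36] -> hit [31,35], descend [4, 14]
      N4 x:[31,34] y:[25,55/2] z:[33,36] -> miss, prune
      N14 x:[57/2,71/2] y:[65/2,35] z:[31,36] -> hit [65/2,35] leaf, test {P0(miss), P14@t=35}
  N12 x:[37/2,38] y:[25,41] z:[8,28] -> hit [25,28], descend [2, 13]
    N2 x:[57/2,38] y:[25,33] z:[8,15] -> miss, prune
    N13 x:[37/2,30] y:[29,41] z:[11,28] -> miss, prune

Visited [0, 6, 3, 9, 10, 5, 4, 14, 12, 2, 13]. Tests: 11 box, 2 leaf. Nearest: P14.

== RESULT ==
[0, 6, 3, 9, 10, 5, 4, 14, 12, 2, 13]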